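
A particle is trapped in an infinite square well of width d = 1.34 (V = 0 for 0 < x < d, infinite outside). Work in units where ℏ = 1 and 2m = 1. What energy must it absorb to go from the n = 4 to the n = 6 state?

ΔE = 110

E_n = n²π²ℏ²/(2md²), so ΔE = (6² − 4²) π²ℏ²/(2md²).
ΔE = 20 × π² / (2 × 0.5 × 1.34²) = 109.9.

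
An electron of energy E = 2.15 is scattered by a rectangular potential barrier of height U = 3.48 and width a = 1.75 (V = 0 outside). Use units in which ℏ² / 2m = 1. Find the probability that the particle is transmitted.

T = 0.0647

Since E < U the interior solution is evanescent with decay constant κ = √(2m(U − E))/ℏ = 1.153.
κa = 2.018, sinh(κa) = 3.696.
The exact tunnelling result is T⁻¹ = 1 + U² sinh²(κa) / [4E(U − E)] = 15.46, so T = 0.0647.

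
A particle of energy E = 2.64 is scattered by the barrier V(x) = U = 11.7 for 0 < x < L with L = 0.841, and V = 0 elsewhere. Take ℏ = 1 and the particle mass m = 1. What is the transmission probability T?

T = 0.00217

E < U: inside the barrier ψ ∝ e^{±κx} with κ = √(2m(U − E))/ℏ = 4.257.
κL = 3.580, sinh(κL) = 17.92.
Matching ψ, ψ′ at both faces gives T = [1 + U² sinh²(κL) / (4E(U − E))]⁻¹ = 1/460.6 = 0.00217.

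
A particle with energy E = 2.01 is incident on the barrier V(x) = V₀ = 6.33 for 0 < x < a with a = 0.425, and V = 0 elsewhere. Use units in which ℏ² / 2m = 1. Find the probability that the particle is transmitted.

E < V₀: inside the barrier ψ ∝ e^{±κx} with κ = √(2m(V₀ − E))/ℏ = 2.078.
κa = 0.8833, sinh(κa) = 1.003.
Matching ψ, ψ′ at both faces gives T = [1 + V₀² sinh²(κa) / (4E(V₀ − E))]⁻¹ = 1/2.160 = 0.463.

T = 0.463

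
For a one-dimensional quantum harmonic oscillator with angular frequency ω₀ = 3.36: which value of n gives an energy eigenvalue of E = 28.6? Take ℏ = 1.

n = 8

Invert E_n = (n + ½)ℏω₀: n = E/ℏω₀ − ½ = 8.012, so n = 8.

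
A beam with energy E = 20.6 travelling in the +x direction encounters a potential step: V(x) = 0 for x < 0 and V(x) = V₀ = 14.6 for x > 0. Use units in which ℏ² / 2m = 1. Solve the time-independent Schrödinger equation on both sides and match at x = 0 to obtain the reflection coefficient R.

On each side the TISE gives plane waves with k = √(2m(E − V))/ℏ: k₁ = √(2·½·20.6) = 4.539, k₂ = √(2·½·6) = 2.449.
Matching ψ and ψ′ at x = 0 gives r = (k₁ − k₂)/(k₁ + k₂), so R = r² = 0.08938 and T = 1 − R = 0.9106.

R = 0.0894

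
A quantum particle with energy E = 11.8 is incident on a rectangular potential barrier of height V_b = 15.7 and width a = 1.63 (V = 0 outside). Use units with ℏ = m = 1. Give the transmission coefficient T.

E < V_b: inside the barrier ψ ∝ e^{±κx} with κ = √(2m(V_b − E))/ℏ = 2.793.
κa = 4.552, sinh(κa) = 47.42.
The exact tunnelling result is T⁻¹ = 1 + V_b² sinh²(κa) / [4E(V_b − E)] = 3012, so T = 0.000332.

T = 0.000332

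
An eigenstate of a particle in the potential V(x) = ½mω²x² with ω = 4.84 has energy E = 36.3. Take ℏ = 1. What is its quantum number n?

n = 7

Invert E_n = (n + ½)ℏω: n = E/ℏω − ½ = 7.000, so n = 7.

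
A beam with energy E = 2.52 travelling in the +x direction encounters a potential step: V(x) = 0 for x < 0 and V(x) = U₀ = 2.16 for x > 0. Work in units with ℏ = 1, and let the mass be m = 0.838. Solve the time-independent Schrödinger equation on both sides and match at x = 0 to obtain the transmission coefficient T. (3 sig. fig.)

T = 0.796

The wavenumbers are k₁ = √(2mE)/ℏ = 2.055 on the left and k₂ = √(2m(E − U₀))/ℏ = 0.7768 on the right.
Matching ψ and ψ′ at x = 0 gives r = (k₁ − k₂)/(k₁ + k₂), so R = r² = 0.2038 and T = 1 − R = 0.7962.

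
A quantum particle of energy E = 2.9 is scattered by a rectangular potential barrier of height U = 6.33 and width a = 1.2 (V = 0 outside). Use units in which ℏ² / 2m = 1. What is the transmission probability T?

Since E < U the interior solution is evanescent with decay constant κ = √(2m(U − E))/ℏ = 1.852.
κa = 2.222, sinh(κa) = 4.561.
Matching ψ, ψ′ at both faces gives T = [1 + U² sinh²(κa) / (4E(U − E))]⁻¹ = 1/21.95 = 0.0456.

T = 0.0456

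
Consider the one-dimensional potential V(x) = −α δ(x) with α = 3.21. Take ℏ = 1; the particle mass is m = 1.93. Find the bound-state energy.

E = -9.94

The bound state is ψ(x) = √κ e^{−κ|x|}. The derivative jump ψ'(0⁺) − ψ'(0⁻) = −(2mα/ℏ²)ψ(0) fixes κ = mα/ℏ² = 6.195.
Then E = −ℏ²κ²/(2m) = −mα²/(2ℏ²) = -9.943.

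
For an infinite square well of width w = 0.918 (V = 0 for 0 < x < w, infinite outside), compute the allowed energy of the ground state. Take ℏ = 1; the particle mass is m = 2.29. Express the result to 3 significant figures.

E = 2.56

Requiring ψ(0) = ψ(w) = 0 quantises k = nπ/w, hence E_n = ℏ²k²/2m = n²π²ℏ²/(2mw²).
E_1 = 1² × π² / (2 × 2.29 × 0.918²) = 2.557.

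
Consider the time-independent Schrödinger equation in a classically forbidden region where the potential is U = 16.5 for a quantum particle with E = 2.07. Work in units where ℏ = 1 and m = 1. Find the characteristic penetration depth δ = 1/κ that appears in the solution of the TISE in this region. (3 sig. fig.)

δ = 0.186

Since E < U the TISE in this region is ψ'' = κ²ψ with κ = √(2m(U − E))/ℏ.
κ = √(2 × 1 × 14.43) = 5.372. The penetration depth is δ = 1/κ = 0.186.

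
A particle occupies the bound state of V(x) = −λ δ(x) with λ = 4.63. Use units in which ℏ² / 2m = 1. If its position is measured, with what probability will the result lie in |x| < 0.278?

The normalised bound state is ψ = √κ e^{−κ|x|} with κ = mλ/ℏ² = 2.315.
P(|x| < d) = ∫_{−d}^{d} κ e^{−2κ|x|} dx = 1 − e^{−2κd} = 1 − e^{−1.287} = 0.7239.

P = 0.724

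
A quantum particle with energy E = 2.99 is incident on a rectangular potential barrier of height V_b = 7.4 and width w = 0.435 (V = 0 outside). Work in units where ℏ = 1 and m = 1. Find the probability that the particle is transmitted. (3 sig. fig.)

T = 0.254

E < V_b: inside the barrier ψ ∝ e^{±κx} with κ = √(2m(V_b − E))/ℏ = 2.970.
κw = 1.292, sinh(κw) = 1.682.
Matching ψ, ψ′ at both faces gives T = [1 + V_b² sinh²(κw) / (4E(V_b − E))]⁻¹ = 1/3.939 = 0.254.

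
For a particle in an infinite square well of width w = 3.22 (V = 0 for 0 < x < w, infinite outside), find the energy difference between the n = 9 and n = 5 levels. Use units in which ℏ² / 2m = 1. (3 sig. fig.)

ΔE = 53.3

E_n = n²π²ℏ²/(2mw²), so ΔE = (9² − 5²) π²ℏ²/(2mw²).
ΔE = 56 × π² / (2 × 0.5 × 3.22²) = 53.31.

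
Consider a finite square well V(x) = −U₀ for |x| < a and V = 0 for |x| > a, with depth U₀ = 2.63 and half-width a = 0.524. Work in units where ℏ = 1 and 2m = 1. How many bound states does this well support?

Define the well-strength parameter z₀ = (a/ℏ)√(2mU₀) = 0.524 × √(2·0.5·2.63) = 0.8498.
The even/odd transcendental equations gain one root per π/2 in z₀, giving N = 1 + ⌊2z₀/π⌋ = 1 + ⌊0.5410⌋ = 1.

N = 1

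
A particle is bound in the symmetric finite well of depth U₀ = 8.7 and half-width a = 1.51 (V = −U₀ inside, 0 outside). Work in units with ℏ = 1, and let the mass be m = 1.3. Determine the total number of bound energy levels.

N = 5

Define the well-strength parameter z₀ = (a/ℏ)√(2mU₀) = 1.51 × √(2·1.3·8.7) = 7.182.
The even/odd transcendental equations gain one root per π/2 in z₀, giving N = 1 + ⌊2z₀/π⌋ = 1 + ⌊4.572⌋ = 5.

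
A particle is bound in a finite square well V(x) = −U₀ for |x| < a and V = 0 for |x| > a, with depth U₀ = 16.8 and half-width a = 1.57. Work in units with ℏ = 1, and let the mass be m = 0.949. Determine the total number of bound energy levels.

N = 6

Define the well-strength parameter z₀ = (a/ℏ)√(2mU₀) = 1.57 × √(2·0.949·16.8) = 8.865.
The even/odd transcendental equations gain one root per π/2 in z₀, giving N = 1 + ⌊2z₀/π⌋ = 1 + ⌊5.644⌋ = 6.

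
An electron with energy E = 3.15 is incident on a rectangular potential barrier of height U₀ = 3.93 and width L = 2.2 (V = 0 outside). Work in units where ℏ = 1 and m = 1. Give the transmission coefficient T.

T = 0.0104

E < U₀: inside the barrier ψ ∝ e^{±κx} with κ = √(2m(U₀ − E))/ℏ = 1.249.
κL = 2.748, sinh(κL) = 7.772.
The exact tunnelling result is T⁻¹ = 1 + U₀² sinh²(κL) / [4E(U₀ − E)] = 95.93, so T = 0.0104.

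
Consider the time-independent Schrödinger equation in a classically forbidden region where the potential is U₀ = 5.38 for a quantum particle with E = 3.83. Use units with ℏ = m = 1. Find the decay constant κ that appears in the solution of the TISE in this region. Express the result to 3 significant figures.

κ = 1.76

Since E < U₀ the TISE in this region is ψ'' = κ²ψ with κ = √(2m(U₀ − E))/ℏ.
κ = √(2 × 1 × 1.55) = 1.761.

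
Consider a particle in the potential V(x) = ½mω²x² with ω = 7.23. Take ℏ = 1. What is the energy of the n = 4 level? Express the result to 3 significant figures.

E = 32.5

Using E_n = (n + ½)ℏω: E_4 = 4.5 × 7.23 = 32.54.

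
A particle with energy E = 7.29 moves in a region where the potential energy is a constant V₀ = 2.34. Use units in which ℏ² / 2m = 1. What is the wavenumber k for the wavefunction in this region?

k = 2.22

With E > V₀ the solution is oscillatory, ψ ∝ e^{±ikx} with k = √(2m(E − V₀))/ℏ.
k = √(2 × 0.5 × 4.95) = 2.225.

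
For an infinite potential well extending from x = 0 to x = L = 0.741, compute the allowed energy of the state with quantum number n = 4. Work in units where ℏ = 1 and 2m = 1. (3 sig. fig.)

E = 288

Requiring ψ(0) = ψ(L) = 0 quantises k = nπ/L, hence E_n = ℏ²k²/2m = n²π²ℏ²/(2mL²).
E_4 = 4² × π² / (2 × 0.5 × 0.741²) = 287.6.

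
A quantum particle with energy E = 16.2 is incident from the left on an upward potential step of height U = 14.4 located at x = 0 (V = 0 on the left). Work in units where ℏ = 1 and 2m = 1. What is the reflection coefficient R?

On each side the TISE gives plane waves with k = √(2m(E − V))/ℏ: k₁ = √(2·½·16.2) = 4.025, k₂ = √(2·½·1.8) = 1.342.
Continuity of ψ and ψ′ at the step yields the reflection amplitude r = (k₁ − k₂)/(k₁ + k₂) = 0.5000; thus R = |r|² = 0.2500, T = 0.7500.

R = 0.250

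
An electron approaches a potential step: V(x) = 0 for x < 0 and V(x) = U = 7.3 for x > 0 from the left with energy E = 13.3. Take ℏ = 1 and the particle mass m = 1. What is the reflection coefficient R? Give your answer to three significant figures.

The wavenumbers are k₁ = √(2mE)/ℏ = 5.158 on the left and k₂ = √(2m(E − U))/ℏ = 3.464 on the right.
Matching ψ and ψ′ at x = 0 gives r = (k₁ − k₂)/(k₁ + k₂), so R = r² = 0.03858 and T = 1 − R = 0.9614.

R = 0.0386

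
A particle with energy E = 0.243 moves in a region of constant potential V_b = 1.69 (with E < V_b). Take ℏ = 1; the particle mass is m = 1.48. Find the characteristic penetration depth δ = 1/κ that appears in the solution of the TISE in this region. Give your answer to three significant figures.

δ = 0.483

Since E < V_b the TISE in this region is ψ'' = κ²ψ with κ = √(2m(V_b − E))/ℏ.
κ = √(2 × 1.48 × 1.447) = 2.070. The penetration depth is δ = 1/κ = 0.483.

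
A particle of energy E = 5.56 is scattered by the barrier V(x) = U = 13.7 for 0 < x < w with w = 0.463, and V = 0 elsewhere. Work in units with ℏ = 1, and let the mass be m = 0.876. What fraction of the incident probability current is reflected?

R = 0.889

E < U: inside the barrier ψ ∝ e^{±κx} with κ = √(2m(U − E))/ℏ = 3.776.
κw = 1.748, sinh(κw) = 2.786.
The exact tunnelling result is T⁻¹ = 1 + U² sinh²(κw) / [4E(U − E)] = 9.047, so T = 0.111.
R = 1 − T = 0.889.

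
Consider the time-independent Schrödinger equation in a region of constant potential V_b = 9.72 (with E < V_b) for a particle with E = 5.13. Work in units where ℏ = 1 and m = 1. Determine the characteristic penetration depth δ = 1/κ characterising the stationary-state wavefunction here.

δ = 0.330

Since E < V_b the TISE in this region is ψ'' = κ²ψ with κ = √(2m(V_b − E))/ℏ.
κ = √(2 × 1 × 4.59) = 3.030. The penetration depth is δ = 1/κ = 0.330.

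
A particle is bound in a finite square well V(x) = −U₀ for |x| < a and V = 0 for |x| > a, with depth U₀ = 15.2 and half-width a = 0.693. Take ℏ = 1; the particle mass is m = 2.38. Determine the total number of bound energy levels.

The dimensionless depth is z₀ = a√(2mU₀)/ℏ = 0.693 × √(72.35) = 5.895.
A new bound state (alternating even/odd) appears each time z₀ passes a multiple of π/2, so N = ⌊2z₀/π⌋ + 1 = ⌊3.753⌋ + 1 = 4.

N = 4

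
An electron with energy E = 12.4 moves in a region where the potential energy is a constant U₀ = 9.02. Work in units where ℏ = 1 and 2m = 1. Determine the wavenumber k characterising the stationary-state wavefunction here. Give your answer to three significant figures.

With E > U₀ the solution is oscillatory, ψ ∝ e^{±ikx} with k = √(2m(E − U₀))/ℏ.
k = √(2 × 0.5 × 3.38) = 1.838.

k = 1.84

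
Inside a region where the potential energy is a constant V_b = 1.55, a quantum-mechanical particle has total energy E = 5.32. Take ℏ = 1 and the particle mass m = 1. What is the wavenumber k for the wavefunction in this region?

With E > V_b the solution is oscillatory, ψ ∝ e^{±ikx} with k = √(2m(E − V_b))/ℏ.
k = √(2 × 1 × 3.77) = 2.746.

k = 2.75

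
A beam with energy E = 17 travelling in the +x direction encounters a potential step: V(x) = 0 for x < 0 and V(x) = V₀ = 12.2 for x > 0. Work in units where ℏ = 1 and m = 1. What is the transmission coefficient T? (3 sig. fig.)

The wavenumbers are k₁ = √(2mE)/ℏ = 5.831 on the left and k₂ = √(2m(E − V₀))/ℏ = 3.098 on the right.
Matching ψ and ψ′ at x = 0 gives r = (k₁ − k₂)/(k₁ + k₂), so R = r² = 0.09365 and T = 1 − R = 0.9064.

T = 0.906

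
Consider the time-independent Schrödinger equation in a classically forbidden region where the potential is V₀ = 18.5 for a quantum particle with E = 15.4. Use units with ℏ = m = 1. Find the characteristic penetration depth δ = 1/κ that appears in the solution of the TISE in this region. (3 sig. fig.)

δ = 0.402

Since E < V₀ the TISE in this region is ψ'' = κ²ψ with κ = √(2m(V₀ − E))/ℏ.
κ = √(2 × 1 × 3.1) = 2.490. The penetration depth is δ = 1/κ = 0.402.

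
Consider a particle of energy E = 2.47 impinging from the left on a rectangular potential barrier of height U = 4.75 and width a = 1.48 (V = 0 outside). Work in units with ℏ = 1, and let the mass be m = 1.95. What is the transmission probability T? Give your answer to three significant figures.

T = 0.000586

E < U: inside the barrier ψ ∝ e^{±κx} with κ = √(2m(U − E))/ℏ = 2.982.
κa = 4.413, sinh(κa) = 41.26.
The exact tunnelling result is T⁻¹ = 1 + U² sinh²(κa) / [4E(U − E)] = 1706, so T = 0.000586.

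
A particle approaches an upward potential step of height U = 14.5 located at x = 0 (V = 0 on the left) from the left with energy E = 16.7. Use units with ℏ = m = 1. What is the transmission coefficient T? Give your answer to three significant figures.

T = 0.782

On each side the TISE gives plane waves with k = √(2m(E − V))/ℏ: k₁ = √(2·1·16.7) = 5.779, k₂ = √(2·1·2.2) = 2.098.
Matching ψ and ψ′ at x = 0 gives r = (k₁ − k₂)/(k₁ + k₂), so R = r² = 0.2185 and T = 1 − R = 0.7815.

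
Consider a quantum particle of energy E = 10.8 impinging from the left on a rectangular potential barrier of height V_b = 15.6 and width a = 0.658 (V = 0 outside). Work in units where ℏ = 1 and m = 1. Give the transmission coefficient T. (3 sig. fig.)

Since E < V_b the interior solution is evanescent with decay constant κ = √(2m(V_b − E))/ℏ = 3.098.
κa = 2.039, sinh(κa) = 3.775.
The exact tunnelling result is T⁻¹ = 1 + V_b² sinh²(κa) / [4E(V_b − E)] = 17.73, so T = 0.0564.

T = 0.0564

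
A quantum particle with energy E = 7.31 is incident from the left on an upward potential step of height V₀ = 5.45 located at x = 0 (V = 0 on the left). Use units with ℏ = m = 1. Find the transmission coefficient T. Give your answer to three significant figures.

T = 0.891

The wavenumbers are k₁ = √(2mE)/ℏ = 3.824 on the left and k₂ = √(2m(E − V₀))/ℏ = 1.929 on the right.
Matching ψ and ψ′ at x = 0 gives r = (k₁ − k₂)/(k₁ + k₂), so R = r² = 0.1085 and T = 1 − R = 0.8915.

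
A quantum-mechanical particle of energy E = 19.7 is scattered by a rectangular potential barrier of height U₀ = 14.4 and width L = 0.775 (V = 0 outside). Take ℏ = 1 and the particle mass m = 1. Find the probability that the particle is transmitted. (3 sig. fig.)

T = 0.857

Above the barrier the interior wavenumber is k₂ = √(2m(E − U₀))/ℏ = 3.256, giving phase k₂L = 2.523.
Matching at both interfaces gives T⁻¹ = 1 + U₀² sin²(k₂L) / [4E(E − U₀)] = 1.167, hence T = 0.857.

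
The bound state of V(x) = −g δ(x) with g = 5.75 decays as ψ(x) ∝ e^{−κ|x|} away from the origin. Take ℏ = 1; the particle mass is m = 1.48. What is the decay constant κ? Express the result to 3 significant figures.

Integrate −(ℏ²/2m)ψ'' − gδ(x)ψ = Eψ from −ε to +ε: the ψ'' term gives ψ'(0⁺) − ψ'(0⁻) and the δ term gives −(2mg/ℏ²)ψ(0).
With ψ ∝ e^{−κ|x|} this yields −2κ = −2mg/ℏ², so κ = mg/ℏ² = 8.510.

κ = 8.51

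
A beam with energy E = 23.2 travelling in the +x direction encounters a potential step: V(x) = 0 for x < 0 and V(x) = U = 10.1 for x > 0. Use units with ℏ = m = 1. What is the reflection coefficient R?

The wavenumbers are k₁ = √(2mE)/ℏ = 6.812 on the left and k₂ = √(2m(E − U))/ℏ = 5.119 on the right.
Matching ψ and ψ′ at x = 0 gives r = (k₁ − k₂)/(k₁ + k₂), so R = r² = 0.02014 and T = 1 − R = 0.9799.

R = 0.0201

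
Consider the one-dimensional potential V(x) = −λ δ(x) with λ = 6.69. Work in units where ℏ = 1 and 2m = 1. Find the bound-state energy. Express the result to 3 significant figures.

For x ≠ 0 the bound state is ψ ∝ e^{−κ|x|}; integrating the TISE across the delta gives the cusp condition 2κ = 2mλ/ℏ², so κ = 3.345.
Then E = −ℏ²κ²/(2m) = −mλ²/(2ℏ²) = -11.19.

E = -11.2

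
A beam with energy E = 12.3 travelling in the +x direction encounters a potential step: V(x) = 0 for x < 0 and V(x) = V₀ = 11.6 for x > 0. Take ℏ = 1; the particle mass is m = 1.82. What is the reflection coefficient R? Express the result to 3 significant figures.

On each side the TISE gives plane waves with k = √(2m(E − V))/ℏ: k₁ = √(2·1.82·12.3) = 6.691, k₂ = √(2·1.82·0.7) = 1.596.
Matching ψ and ψ′ at x = 0 gives r = (k₁ − k₂)/(k₁ + k₂), so R = r² = 0.3780 and T = 1 − R = 0.6220.

R = 0.378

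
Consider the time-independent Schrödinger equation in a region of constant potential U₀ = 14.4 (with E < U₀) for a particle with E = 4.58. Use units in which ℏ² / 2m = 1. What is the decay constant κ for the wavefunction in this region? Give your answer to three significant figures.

Since E < U₀ the TISE in this region is ψ'' = κ²ψ with κ = √(2m(U₀ − E))/ℏ.
κ = √(2 × 0.5 × 9.82) = 3.134.

κ = 3.13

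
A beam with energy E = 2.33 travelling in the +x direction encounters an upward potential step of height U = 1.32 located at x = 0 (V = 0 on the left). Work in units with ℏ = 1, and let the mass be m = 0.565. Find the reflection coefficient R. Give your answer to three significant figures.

R = 0.0424

On each side the TISE gives plane waves with k = √(2m(E − V))/ℏ: k₁ = √(2·0.565·2.33) = 1.623, k₂ = √(2·0.565·1.01) = 1.068.
Continuity of ψ and ψ′ at the step yields the reflection amplitude r = (k₁ − k₂)/(k₁ + k₂) = 0.2060; thus R = |r|² = 0.04243, T = 0.9576.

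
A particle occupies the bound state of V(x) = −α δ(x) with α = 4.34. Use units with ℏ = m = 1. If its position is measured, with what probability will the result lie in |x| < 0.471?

The normalised bound state is ψ = √κ e^{−κ|x|} with κ = mα/ℏ² = 4.340.
P(|x| < d) = ∫_{−d}^{d} κ e^{−2κ|x|} dx = 1 − e^{−2κd} = 1 − e^{−4.088} = 0.9832.

P = 0.983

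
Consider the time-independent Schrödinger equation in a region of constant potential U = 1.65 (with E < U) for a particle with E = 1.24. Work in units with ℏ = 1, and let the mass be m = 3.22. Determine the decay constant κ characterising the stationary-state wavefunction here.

κ = 1.62

Since E < U the TISE in this region is ψ'' = κ²ψ with κ = √(2m(U − E))/ℏ.
κ = √(2 × 3.22 × 0.41) = 1.625.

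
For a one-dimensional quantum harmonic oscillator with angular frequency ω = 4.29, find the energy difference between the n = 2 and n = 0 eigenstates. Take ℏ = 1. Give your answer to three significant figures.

E_n = ℏω(n + ½), so ΔE = (2 − 0) ℏω = 2 × 4.29 = 8.580.

ΔE = 8.58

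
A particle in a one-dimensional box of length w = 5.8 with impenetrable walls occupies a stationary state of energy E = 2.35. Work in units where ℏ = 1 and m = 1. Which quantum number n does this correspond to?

n = 4

For an infinite well E_n = n²π²ℏ²/(2mw²), so n = (w/πℏ)√(2mE).
n = (5.8/π) × √(2 × 1 × 2.35) = 4.002 → n = 4.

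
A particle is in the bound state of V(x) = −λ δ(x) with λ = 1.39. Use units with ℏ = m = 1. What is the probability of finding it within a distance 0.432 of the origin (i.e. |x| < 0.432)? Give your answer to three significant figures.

P = 0.699

The normalised bound state is ψ = √κ e^{−κ|x|} with κ = mλ/ℏ² = 1.390.
P(|x| < d) = ∫_{−d}^{d} κ e^{−2κ|x|} dx = 1 − e^{−2κd} = 1 − e^{−1.201} = 0.6991.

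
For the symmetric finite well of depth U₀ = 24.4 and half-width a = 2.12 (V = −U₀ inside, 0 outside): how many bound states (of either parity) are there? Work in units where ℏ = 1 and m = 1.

The dimensionless depth is z₀ = a√(2mU₀)/ℏ = 2.12 × √(48.80) = 14.81.
A new bound state (alternating even/odd) appears each time z₀ passes a multiple of π/2, so N = ⌊2z₀/π⌋ + 1 = ⌊9.428⌋ + 1 = 10.

N = 10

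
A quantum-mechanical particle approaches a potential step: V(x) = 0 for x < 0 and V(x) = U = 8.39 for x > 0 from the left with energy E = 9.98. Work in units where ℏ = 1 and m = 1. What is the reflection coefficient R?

The wavenumbers are k₁ = √(2mE)/ℏ = 4.468 on the left and k₂ = √(2m(E − U))/ℏ = 1.783 on the right.
Continuity of ψ and ψ′ at the step yields the reflection amplitude r = (k₁ − k₂)/(k₁ + k₂) = 0.4294; thus R = |r|² = 0.1844, T = 0.8156.

R = 0.184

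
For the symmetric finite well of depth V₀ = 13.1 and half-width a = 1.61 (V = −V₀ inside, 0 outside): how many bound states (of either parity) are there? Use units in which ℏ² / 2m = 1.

Define the well-strength parameter z₀ = (a/ℏ)√(2mV₀) = 1.61 × √(2·0.5·13.1) = 5.827.
The even/odd transcendental equations gain one root per π/2 in z₀, giving N = 1 + ⌊2z₀/π⌋ = 1 + ⌊3.710⌋ = 4.

N = 4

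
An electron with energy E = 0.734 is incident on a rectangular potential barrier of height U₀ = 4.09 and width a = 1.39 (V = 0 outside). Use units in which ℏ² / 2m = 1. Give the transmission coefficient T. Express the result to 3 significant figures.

E < U₀: inside the barrier ψ ∝ e^{±κx} with κ = √(2m(U₀ − E))/ℏ = 1.832.
κa = 2.546, sinh(κa) = 6.341.
The exact tunnelling result is T⁻¹ = 1 + U₀² sinh²(κa) / [4E(U₀ − E)] = 69.27, so T = 0.0144.

T = 0.0144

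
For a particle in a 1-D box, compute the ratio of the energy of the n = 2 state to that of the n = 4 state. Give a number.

0.25

Since E_n ∝ n², the ratio is (2/4)² = 0.25.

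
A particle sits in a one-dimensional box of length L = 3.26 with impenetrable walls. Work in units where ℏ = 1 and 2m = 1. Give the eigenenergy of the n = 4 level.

Requiring ψ(0) = ψ(L) = 0 quantises k = nπ/L, hence E_n = ℏ²k²/2m = n²π²ℏ²/(2mL²).
E_4 = 4² × π² / (2 × 0.5 × 3.26²) = 14.86.

E = 14.9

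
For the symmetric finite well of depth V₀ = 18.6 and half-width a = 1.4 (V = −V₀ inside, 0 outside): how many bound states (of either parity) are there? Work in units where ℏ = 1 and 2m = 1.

Define the well-strength parameter z₀ = (a/ℏ)√(2mV₀) = 1.4 × √(2·0.5·18.6) = 6.038.
The even/odd transcendental equations gain one root per π/2 in z₀, giving N = 1 + ⌊2z₀/π⌋ = 1 + ⌊3.844⌋ = 4.

N = 4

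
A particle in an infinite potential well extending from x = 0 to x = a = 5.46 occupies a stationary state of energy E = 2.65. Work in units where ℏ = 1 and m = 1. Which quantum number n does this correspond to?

n = 4

For an infinite well E_n = n²π²ℏ²/(2ma²), so n = (a/πℏ)√(2mE).
n = (5.46/π) × √(2 × 1 × 2.65) = 4.001 → n = 4.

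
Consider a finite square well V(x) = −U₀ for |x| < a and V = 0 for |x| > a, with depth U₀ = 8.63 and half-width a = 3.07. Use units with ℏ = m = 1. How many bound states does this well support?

The dimensionless depth is z₀ = a√(2mU₀)/ℏ = 3.07 × √(17.26) = 12.75.
A new bound state (alternating even/odd) appears each time z₀ passes a multiple of π/2, so N = ⌊2z₀/π⌋ + 1 = ⌊8.120⌋ + 1 = 9.

N = 9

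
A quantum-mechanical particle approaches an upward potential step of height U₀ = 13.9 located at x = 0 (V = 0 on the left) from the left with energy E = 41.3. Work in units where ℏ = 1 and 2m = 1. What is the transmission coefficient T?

The wavenumbers are k₁ = √(2mE)/ℏ = 6.427 on the left and k₂ = √(2m(E − U₀))/ℏ = 5.235 on the right.
Matching ψ and ψ′ at x = 0 gives r = (k₁ − k₂)/(k₁ + k₂), so R = r² = 0.01045 and T = 1 − R = 0.9896.

T = 0.990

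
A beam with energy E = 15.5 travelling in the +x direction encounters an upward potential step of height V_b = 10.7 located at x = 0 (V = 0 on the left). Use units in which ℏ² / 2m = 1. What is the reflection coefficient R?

The wavenumbers are k₁ = √(2mE)/ℏ = 3.937 on the left and k₂ = √(2m(E − V_b))/ℏ = 2.191 on the right.
Matching ψ and ψ′ at x = 0 gives r = (k₁ − k₂)/(k₁ + k₂), so R = r² = 0.08119 and T = 1 − R = 0.9188.

R = 0.0812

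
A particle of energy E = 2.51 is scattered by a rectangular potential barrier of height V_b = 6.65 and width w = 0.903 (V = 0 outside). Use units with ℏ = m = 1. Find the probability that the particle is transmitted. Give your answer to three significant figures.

E < V_b: inside the barrier ψ ∝ e^{±κx} with κ = √(2m(V_b − E))/ℏ = 2.877.
κw = 2.598, sinh(κw) = 6.684.
Matching ψ, ψ′ at both faces gives T = [1 + V_b² sinh²(κw) / (4E(V_b − E))]⁻¹ = 1/48.53 = 0.0206.

T = 0.0206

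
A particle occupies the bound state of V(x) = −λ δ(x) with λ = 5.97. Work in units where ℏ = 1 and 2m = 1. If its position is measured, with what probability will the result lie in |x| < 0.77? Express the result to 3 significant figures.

P = 0.990

The normalised bound state is ψ = √κ e^{−κ|x|} with κ = mλ/ℏ² = 2.985.
P(|x| < d) = ∫_{−d}^{d} κ e^{−2κ|x|} dx = 1 − e^{−2κd} = 1 − e^{−4.597} = 0.9899.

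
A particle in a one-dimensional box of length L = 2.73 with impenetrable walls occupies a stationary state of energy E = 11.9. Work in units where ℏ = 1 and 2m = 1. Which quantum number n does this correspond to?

n = 3

From E_n = n²π²ℏ²/(2mL²) invert to n = √(2mL²E)/(πℏ).
n = (2.73/π) × √(2 × 0.5 × 11.9) = 2.998 → n = 3.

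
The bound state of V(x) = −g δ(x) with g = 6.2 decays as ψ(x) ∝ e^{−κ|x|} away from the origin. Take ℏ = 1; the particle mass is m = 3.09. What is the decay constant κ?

Integrating the TISE across x = 0 gives the cusp condition ψ'(0⁺) − ψ'(0⁻) = −(2mg/ℏ²)ψ(0).
With ψ ∝ e^{−κ|x|} this yields −2κ = −2mg/ℏ², so κ = mg/ℏ² = 19.16.

κ = 19.2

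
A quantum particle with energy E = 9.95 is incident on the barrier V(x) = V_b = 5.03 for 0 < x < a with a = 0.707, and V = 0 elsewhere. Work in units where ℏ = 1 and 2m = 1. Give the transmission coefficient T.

E > V_b: inside the barrier k₂ = √(2m(E − V_b))/ℏ = 2.218, k₂a = 1.568.
T = [1 + V_b² sin²(k₂a) / (4E(E − V_b))]⁻¹ = 1/1.129 = 0.886.

T = 0.886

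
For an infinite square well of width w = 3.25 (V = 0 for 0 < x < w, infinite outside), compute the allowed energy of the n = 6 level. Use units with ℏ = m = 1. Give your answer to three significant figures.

The infinite-well eigenfunctions ψ_n = √(2/w) sin(nπx/w) vanish at both walls, giving E_n = n²π²ℏ²/(2mw²).
E_6 = 6² × π² / (2 × 1 × 3.25²) = 16.82.

E = 16.8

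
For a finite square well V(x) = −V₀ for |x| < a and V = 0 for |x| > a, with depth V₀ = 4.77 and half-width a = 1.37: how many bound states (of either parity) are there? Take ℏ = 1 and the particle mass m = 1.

N = 3

Define the well-strength parameter z₀ = (a/ℏ)√(2mV₀) = 1.37 × √(2·1·4.77) = 4.232.
The even/odd transcendental equations gain one root per π/2 in z₀, giving N = 1 + ⌊2z₀/π⌋ = 1 + ⌊2.694⌋ = 3.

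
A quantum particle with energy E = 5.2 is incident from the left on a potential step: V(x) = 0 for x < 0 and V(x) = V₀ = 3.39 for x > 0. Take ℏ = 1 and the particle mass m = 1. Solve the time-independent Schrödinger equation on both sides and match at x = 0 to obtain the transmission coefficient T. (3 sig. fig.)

On each side the TISE gives plane waves with k = √(2m(E − V))/ℏ: k₁ = √(2·1·5.2) = 3.225, k₂ = √(2·1·1.81) = 1.903.
Continuity of ψ and ψ′ at the step yields the reflection amplitude r = (k₁ − k₂)/(k₁ + k₂) = 0.2579; thus R = |r|² = 0.06650, T = 0.9335.

T = 0.933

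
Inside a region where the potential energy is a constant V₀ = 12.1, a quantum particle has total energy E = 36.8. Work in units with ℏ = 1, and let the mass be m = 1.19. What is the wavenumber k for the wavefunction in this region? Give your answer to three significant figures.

With E > V₀ the solution is oscillatory, ψ ∝ e^{±ikx} with k = √(2m(E − V₀))/ℏ.
k = √(2 × 1.19 × 24.7) = 7.667.

k = 7.67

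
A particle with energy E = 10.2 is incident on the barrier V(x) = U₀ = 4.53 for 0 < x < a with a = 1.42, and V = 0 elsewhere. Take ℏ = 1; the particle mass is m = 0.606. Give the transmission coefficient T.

T = 0.974

Above the barrier the interior wavenumber is k₂ = √(2m(E − U₀))/ℏ = 2.621, giving phase k₂a = 3.722.
T = [1 + U₀² sin²(k₂a) / (4E(E − U₀))]⁻¹ = 1/1.027 = 0.974.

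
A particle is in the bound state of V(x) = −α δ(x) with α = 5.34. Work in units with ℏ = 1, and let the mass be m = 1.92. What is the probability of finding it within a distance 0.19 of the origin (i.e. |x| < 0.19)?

The normalised bound state is ψ = √κ e^{−κ|x|} with κ = mα/ℏ² = 10.25.
P(|x| < d) = ∫_{−d}^{d} κ e^{−2κ|x|} dx = 1 − e^{−2κd} = 1 − e^{−3.896} = 0.9797.

P = 0.980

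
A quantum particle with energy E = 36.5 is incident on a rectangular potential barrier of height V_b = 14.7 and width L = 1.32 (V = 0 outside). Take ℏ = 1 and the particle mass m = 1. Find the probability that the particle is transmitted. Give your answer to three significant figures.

Above the barrier the interior wavenumber is k₂ = √(2m(E − V_b))/ℏ = 6.603, giving phase k₂L = 8.716.
Matching at both interfaces gives T⁻¹ = 1 + V_b² sin²(k₂L) / [4E(E − V_b)] = 1.029, hence T = 0.972.

T = 0.972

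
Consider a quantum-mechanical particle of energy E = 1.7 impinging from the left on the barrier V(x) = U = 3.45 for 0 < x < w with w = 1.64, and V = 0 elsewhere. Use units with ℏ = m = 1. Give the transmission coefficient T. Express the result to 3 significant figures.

T = 0.00861

Since E < U the interior solution is evanescent with decay constant κ = √(2m(U − E))/ℏ = 1.871.
κw = 3.068, sinh(κw) = 10.73.
Matching ψ, ψ′ at both faces gives T = [1 + U² sinh²(κw) / (4E(U − E))]⁻¹ = 1/116.1 = 0.00861.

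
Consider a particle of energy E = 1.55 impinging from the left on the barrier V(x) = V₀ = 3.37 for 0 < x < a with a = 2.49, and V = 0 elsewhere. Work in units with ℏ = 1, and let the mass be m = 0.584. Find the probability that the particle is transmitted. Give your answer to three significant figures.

E < V₀: inside the barrier ψ ∝ e^{±κx} with κ = √(2m(V₀ − E))/ℏ = 1.458.
κa = 3.630, sinh(κa) = 18.85.
The exact tunnelling result is T⁻¹ = 1 + V₀² sinh²(κa) / [4E(V₀ − E)] = 358.7, so T = 0.00279.

T = 0.00279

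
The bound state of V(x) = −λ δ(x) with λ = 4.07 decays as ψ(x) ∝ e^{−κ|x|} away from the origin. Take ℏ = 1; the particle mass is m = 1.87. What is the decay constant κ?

κ = 7.61

Integrating the TISE across x = 0 gives the cusp condition ψ'(0⁺) − ψ'(0⁻) = −(2mλ/ℏ²)ψ(0).
With ψ ∝ e^{−κ|x|} this yields −2κ = −2mλ/ℏ², so κ = mλ/ℏ² = 7.611.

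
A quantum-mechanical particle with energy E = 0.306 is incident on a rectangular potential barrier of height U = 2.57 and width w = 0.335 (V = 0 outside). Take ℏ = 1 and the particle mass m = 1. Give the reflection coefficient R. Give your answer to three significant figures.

Since E < U the interior solution is evanescent with decay constant κ = √(2m(U − E))/ℏ = 2.128.
κw = 0.7128, sinh(κw) = 0.7748.
Matching ψ, ψ′ at both faces gives T = [1 + U² sinh²(κw) / (4E(U − E))]⁻¹ = 1/2.431 = 0.411.
R = 1 − T = 0.589.

R = 0.589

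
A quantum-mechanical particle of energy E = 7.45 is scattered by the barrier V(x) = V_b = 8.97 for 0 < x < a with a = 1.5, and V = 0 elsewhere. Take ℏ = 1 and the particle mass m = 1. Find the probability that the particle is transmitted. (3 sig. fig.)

Since E < V_b the interior solution is evanescent with decay constant κ = √(2m(V_b − E))/ℏ = 1.744.
κa = 2.615, sinh(κa) = 6.799.
Matching ψ, ψ′ at both faces gives T = [1 + V_b² sinh²(κa) / (4E(V_b − E))]⁻¹ = 1/83.12 = 0.0120.

T = 0.0120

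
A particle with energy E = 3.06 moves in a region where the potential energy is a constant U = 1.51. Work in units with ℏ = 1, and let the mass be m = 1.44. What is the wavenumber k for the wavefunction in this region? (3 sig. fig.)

k = 2.11

With E > U the solution is oscillatory, ψ ∝ e^{±ikx} with k = √(2m(E − U))/ℏ.
k = √(2 × 1.44 × 1.55) = 2.113.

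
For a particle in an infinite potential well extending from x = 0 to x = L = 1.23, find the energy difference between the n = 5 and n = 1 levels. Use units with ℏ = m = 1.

ΔE = 78.3

E_n = n²π²ℏ²/(2mL²), so ΔE = (5² − 1²) π²ℏ²/(2mL²).
ΔE = 24 × π² / (2 × 1 × 1.23²) = 78.28.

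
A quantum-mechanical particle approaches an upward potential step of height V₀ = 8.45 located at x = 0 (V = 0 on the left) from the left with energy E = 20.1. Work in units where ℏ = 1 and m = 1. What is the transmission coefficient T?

The wavenumbers are k₁ = √(2mE)/ℏ = 6.340 on the left and k₂ = √(2m(E − V₀))/ℏ = 4.827 on the right.
Continuity of ψ and ψ′ at the step yields the reflection amplitude r = (k₁ − k₂)/(k₁ + k₂) = 0.1355; thus R = |r|² = 0.01836, T = 0.9816.

T = 0.982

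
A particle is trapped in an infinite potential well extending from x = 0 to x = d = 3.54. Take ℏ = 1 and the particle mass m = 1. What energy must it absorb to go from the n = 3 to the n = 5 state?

E_n = n²π²ℏ²/(2md²), so ΔE = (5² − 3²) π²ℏ²/(2md²).
ΔE = 16 × π² / (2 × 1 × 3.54²) = 6.301.

ΔE = 6.30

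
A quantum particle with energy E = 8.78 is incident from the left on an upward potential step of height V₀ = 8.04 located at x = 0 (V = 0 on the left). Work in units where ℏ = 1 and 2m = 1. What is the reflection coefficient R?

On each side the TISE gives plane waves with k = √(2m(E − V))/ℏ: k₁ = √(2·½·8.78) = 2.963, k₂ = √(2·½·0.74) = 0.8602.
Continuity of ψ and ψ′ at the step yields the reflection amplitude r = (k₁ − k₂)/(k₁ + k₂) = 0.5500; thus R = |r|² = 0.3025, T = 0.6975.

R = 0.303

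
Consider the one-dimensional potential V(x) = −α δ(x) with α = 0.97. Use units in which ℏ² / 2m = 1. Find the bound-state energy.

For x ≠ 0 the bound state is ψ ∝ e^{−κ|x|}; integrating the TISE across the delta gives the cusp condition 2κ = 2mα/ℏ², so κ = 0.4850.
Then E = −ℏ²κ²/(2m) = −mα²/(2ℏ²) = -0.2352.

E = -0.235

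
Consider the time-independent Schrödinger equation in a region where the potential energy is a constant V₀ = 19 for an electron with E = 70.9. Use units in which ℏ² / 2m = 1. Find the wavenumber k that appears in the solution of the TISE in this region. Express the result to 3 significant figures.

k = 7.20

With E > V₀ the solution is oscillatory, ψ ∝ e^{±ikx} with k = √(2m(E − V₀))/ℏ.
k = √(2 × 0.5 × 51.9) = 7.204.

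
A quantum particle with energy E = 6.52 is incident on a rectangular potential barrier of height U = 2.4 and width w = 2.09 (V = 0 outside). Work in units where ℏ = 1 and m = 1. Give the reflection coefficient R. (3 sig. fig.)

R = 0.00418

Above the barrier the interior wavenumber is k₂ = √(2m(E − U))/ℏ = 2.871, giving phase k₂w = 5.999.
Matching at both interfaces gives T⁻¹ = 1 + U² sin²(k₂w) / [4E(E − U)] = 1.004, hence T = 0.996.
R = 1 − T = 0.00418.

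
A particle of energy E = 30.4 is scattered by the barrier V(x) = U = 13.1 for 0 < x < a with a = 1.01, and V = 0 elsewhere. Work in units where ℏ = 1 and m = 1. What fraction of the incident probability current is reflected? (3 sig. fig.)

R = 0.00910

E > U: inside the barrier k₂ = √(2m(E − U))/ℏ = 5.882, k₂a = 5.941.
T = [1 + U² sin²(k₂a) / (4E(E − U))]⁻¹ = 1/1.009 = 0.991.
R = 1 − T = 0.00910.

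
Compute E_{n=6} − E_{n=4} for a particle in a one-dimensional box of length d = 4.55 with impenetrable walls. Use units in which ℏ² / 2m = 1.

ΔE = 9.53

E_n = n²π²ℏ²/(2md²), so ΔE = (6² − 4²) π²ℏ²/(2md²).
ΔE = 20 × π² / (2 × 0.5 × 4.55²) = 9.535.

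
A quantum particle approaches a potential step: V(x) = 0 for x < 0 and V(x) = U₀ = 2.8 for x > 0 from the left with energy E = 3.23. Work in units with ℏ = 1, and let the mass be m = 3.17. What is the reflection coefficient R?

On each side the TISE gives plane waves with k = √(2m(E − V))/ℏ: k₁ = √(2·3.17·3.23) = 4.525, k₂ = √(2·3.17·0.43) = 1.651.
Continuity of ψ and ψ′ at the step yields the reflection amplitude r = (k₁ − k₂)/(k₁ + k₂) = 0.4653; thus R = |r|² = 0.2165, T = 0.7835.

R = 0.217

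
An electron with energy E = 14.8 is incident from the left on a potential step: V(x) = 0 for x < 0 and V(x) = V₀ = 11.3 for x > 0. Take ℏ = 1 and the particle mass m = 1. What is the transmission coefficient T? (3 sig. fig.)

On each side the TISE gives plane waves with k = √(2m(E − V))/ℏ: k₁ = √(2·1·14.8) = 5.441, k₂ = √(2·1·3.5) = 2.646.
Continuity of ψ and ψ′ at the step yields the reflection amplitude r = (k₁ − k₂)/(k₁ + k₂) = 0.3456; thus R = |r|² = 0.1195, T = 0.8805.

T = 0.881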